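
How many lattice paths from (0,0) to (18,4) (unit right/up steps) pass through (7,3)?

Paths (0,0)->(7,3): C(10,3) = 120.
Paths (7,3)->(18,4): C(12,1) = 12.
By multiplication principle: 120 x 12.

Final answer: 1440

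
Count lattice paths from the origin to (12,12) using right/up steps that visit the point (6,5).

Paths (0,0)->(6,5): C(11,5) = 462.
Paths (6,5)->(12,12): C(13,7) = 1716.
By multiplication principle: 462 x 1716.

Final answer: 792792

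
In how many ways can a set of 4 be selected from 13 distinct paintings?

C(13,4) = 13!/(4! x 9!).

Final answer: \binom{13}{4} = 715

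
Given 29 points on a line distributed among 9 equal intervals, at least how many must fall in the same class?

By pigeonhole with 29 objects and 9 categories: ceiling(29/9).

Final answer: 4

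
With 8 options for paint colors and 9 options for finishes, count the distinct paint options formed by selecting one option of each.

By the multiplication principle: 8 x 9.

Final answer: 72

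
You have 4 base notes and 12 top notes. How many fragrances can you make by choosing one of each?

By the multiplication principle: 4 x 12.

Final answer: 48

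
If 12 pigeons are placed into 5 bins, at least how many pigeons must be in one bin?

By the pigeonhole principle: ceiling(12/5).

Final answer: 3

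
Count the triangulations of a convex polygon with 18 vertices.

The structures are counted by the Catalan number C_n. Here n = 18 - 2 = 16.
C_n = C(2n,n) - C(2n,n+1), so C_{16} = C(32,16) - C(32,17) = 601080390 - 565722720.

Final answer: C_{16} = 35357670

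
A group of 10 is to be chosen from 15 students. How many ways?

C(15,10) = 15!/(10! x 5!).

Final answer: \binom{15}{10} = 3003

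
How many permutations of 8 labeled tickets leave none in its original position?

Derangements satisfy D(n) = (n-1)(D(n-1) + D(n-2)), starting from D(0)=1, D(1)=0.
D(2) = 1 x (0 + 1) = 1
D(3) = 2 x (1 + 0) = 2
D(4) = 3 x (2 + 1) = 9
D(5) = 4 x (9 + 2) = 44
D(6) = 5 x (44 + 9) = 265
D(7) = 6 x (265 + 44) = 1854
D(8) = 7 x (D(7) + D(6)) = 7 x (1854 + 265)

Final answer: D(8) = 14833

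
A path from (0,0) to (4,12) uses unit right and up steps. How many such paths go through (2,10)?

Paths (0,0)->(2,10): C(12,10) = 66.
Paths (2,10)->(4,12): C(4,2) = 6.
By multiplication principle: 66 x 6.

Final answer: 396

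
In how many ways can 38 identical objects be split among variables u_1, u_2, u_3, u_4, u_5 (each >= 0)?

Stars and bars with 38 stars and 4 bars:
C(38+5-1, 5-1) = C(42,4).

Final answer: C(42,4) = 111930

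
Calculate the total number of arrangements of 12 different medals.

The number of ways to arrange 12 distinct objects is 12!.

Final answer: 12! = 479001600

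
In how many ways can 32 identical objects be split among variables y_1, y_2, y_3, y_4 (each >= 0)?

Stars and bars with 32 stars and 3 bars:
C(32+4-1, 4-1) = C(35,3).

Final answer: C(35,3) = 6545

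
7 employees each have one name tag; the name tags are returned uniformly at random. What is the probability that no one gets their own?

Use the recurrence D(n) = (n-1)(D(n-1) + D(n-2)) with D(0)=1, D(1)=0.
Building up: D(2)=1, D(3)=2, D(4)=9, D(5)=44, D(6)=265, D(7)=1854.
Total arrangements: 7! = 5040.
Probability = D(7)/7! = 103/280.

Final answer: D(7)/7! = 1854/5040 = 0.367857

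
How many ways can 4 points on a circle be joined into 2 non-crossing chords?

This is a standard Catalan-number count: the answer is C_n. Here n = 4/2 = 2.
C_n = C(2n,n) - C(2n,n+1), so C_{2} = C(4,2) - C(4,3) = 6 - 4.

Final answer: C_{2} = 2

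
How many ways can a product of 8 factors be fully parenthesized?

This is counted by the nth Catalan number C_n. Here n = 8 - 1 = 7.
C_n = C(2n,n) - C(2n,n+1), so C_{7} = C(14,7) - C(14,8) = 3432 - 3003.

Final answer: C_{7} = 429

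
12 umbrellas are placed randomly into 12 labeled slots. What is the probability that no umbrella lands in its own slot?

D(n) = (n-1)(D(n-1) + D(n-2)), D(0)=1, D(1)=0.
Building up: D(2)=1, D(3)=2, D(4)=9, D(5)=44, D(6)=265, D(7)=1854, D(8)=14833, D(9)=133496, D(10)=1334961, D(11)=14684570, D(12)=176214841.
Total arrangements: 12! = 479001600.
Probability = D(12)/12! = 16019531/43545600.

Final answer: D(12)/12! = 176214841/479001600 = 0.367879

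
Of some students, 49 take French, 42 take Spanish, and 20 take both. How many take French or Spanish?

|A union B| = |A| + |B| - |A intersect B| = 49 + 42 - 20.

Final answer: 71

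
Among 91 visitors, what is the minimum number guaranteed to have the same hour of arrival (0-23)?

There are 24 possible values for hour of arrival (0-23). With 91 visitors and 24 categories, by pigeonhole: ceiling(91/24).

Final answer: 4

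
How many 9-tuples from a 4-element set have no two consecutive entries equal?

Let g(n) count such strings. g(1) = 4, and each valid string of length n-1 extends in 3 ways (any symbol but the last), so g(n) = 3 g(n-1).
Total: g(9) = 4 x 3^8.

Final answer: 4 x 3^{8} = 26244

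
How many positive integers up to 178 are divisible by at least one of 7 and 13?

Multiples of 7: 25. Multiples of 13: 13. Of both (lcm=91): 1.
By inclusion-exclusion: 25 + 13 - 1.

Final answer: 37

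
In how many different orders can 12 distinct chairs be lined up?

The number of ways to arrange 12 distinct objects is 12!.

Final answer: 12! = 479001600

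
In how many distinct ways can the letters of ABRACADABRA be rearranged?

Letters (A:5, B:2, C:1, D:1, R:2). Total letters: 11.
Permutations = 11!/(5! x 2! x 2!).

Final answer: 83160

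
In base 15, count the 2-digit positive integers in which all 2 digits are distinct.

The leading digit has 14 choices (anything but zero); the next has 14 (anything but the first), then 13, and so on, one fewer each time.
Total: 14 x 14.

Final answer: 196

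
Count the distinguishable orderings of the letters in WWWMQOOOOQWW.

Letters (M:1, O:4, Q:2, W:5). Total letters: 12.
Permutations = 12!/(5! x 4! x 2!).

Final answer: 83160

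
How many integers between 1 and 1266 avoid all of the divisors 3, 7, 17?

|div by 3|=422, |div by 7|=180, |div by 17|=74.
|div by 3&7|=60, |div by 3&17|=24, |div by 7&17|=10, |div by all|=3.
By inclusion-exclusion, divisible by at least one: 422+180+74-60-24-10+3 = 585.
Not divisible by any: 1266 - 585.

Final answer: 681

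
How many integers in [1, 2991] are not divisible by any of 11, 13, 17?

|div by 11|=271, |div by 13|=230, |div by 17|=175.
|div by 11&13|=20, |div by 11&17|=15, |div by 13&17|=13, |div by all|=1.
By inclusion-exclusion, divisible by at least one: 271+230+175-20-15-13+1 = 629.
Not divisible by any: 2991 - 629.

Final answer: 2362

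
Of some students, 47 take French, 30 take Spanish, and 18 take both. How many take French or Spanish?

|A union B| = |A| + |B| - |A intersect B| = 47 + 30 - 18.

Final answer: 59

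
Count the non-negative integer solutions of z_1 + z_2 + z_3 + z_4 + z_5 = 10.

Stars and bars with 10 stars and 4 bars:
C(10+5-1, 5-1) = C(14,4).

Final answer: C(14,4) = 1001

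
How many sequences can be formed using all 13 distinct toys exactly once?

The number of ways to arrange 13 distinct objects is 13!.

Final answer: 13! = 6227020800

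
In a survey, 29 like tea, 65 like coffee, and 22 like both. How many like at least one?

|A union B| = |A| + |B| - |A intersect B| = 29 + 65 - 22.

Final answer: 72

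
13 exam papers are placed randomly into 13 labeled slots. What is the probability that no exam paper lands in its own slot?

Derangements satisfy D(n) = (n-1)(D(n-1) + D(n-2)), starting from D(0)=1, D(1)=0.
Building up: D(2)=1, D(3)=2, D(4)=9, D(5)=44, D(6)=265, D(7)=1854, D(8)=14833, D(9)=133496, D(10)=1334961, D(11)=14684570, D(12)=176214841, D(13)=2290792932.
Total arrangements: 13! = 6227020800.
Probability = D(13)/13! = 63633137/172972800.

Final answer: D(13)/13! = 2290792932/6227020800 = 0.367879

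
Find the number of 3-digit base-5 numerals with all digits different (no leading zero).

First digit: 4 (nonzero). Second: 4 (not first). Third: 3, etc.
Total: 4 x 4 x 3.

Final answer: 48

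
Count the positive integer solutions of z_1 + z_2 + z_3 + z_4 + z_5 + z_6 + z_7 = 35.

Substitute z'_i = z_i - 1 (so z'_i >= 0). Then sum z'_i = 35 - 7 = 28.
Stars and bars: C(28+7-1, 7-1) = C(34,6).

Final answer: C(34,6) = 1344904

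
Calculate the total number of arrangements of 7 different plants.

The number of ways to arrange 7 distinct objects is 7!.

Final answer: 7! = 5040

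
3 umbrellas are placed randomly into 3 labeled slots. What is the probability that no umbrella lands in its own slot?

Derangements satisfy D(n) = (n-1)(D(n-1) + D(n-2)), starting from D(0)=1, D(1)=0.
Building up: D(2)=1, D(3)=2.
Total arrangements: 3! = 6.
Probability = D(3)/3! = 1/3.

Final answer: D(3)/3! = 2/6 = 0.333333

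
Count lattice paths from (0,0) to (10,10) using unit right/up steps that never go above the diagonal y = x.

Total monotonic paths to (10,10): C(20,10) = 184756.
Reflecting each bad path at its first crossing gives a bijection with paths to (9,11): C(20,11) = 167960.
Valid Dyck paths: 184756 - 167960.
(These counts are the Catalan numbers.)

Final answer: C_{10} = 16796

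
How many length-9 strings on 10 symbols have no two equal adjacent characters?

Let g(n) count such strings. g(1) = 10, and each valid string of length n-1 extends in 9 ways (any symbol but the last), so g(n) = 9 g(n-1).
Total: g(9) = 10 x 9^8.

Final answer: 10 x 9^{8} = 430467210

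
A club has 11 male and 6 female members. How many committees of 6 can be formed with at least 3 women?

Sum over valid woman counts:
C(6,3)C(11,3) = 3300
C(6,4)C(11,2) = 825
C(6,5)C(11,1) = 66
C(6,6)C(11,0) = 1
Total: 3300 + 825 + 66 + 1.

Final answer: 4192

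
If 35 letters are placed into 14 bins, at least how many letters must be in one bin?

By the pigeonhole principle: ceiling(35/14).

Final answer: 3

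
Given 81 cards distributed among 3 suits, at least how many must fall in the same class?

By pigeonhole with 81 objects and 3 categories: ceiling(81/3).

Final answer: 27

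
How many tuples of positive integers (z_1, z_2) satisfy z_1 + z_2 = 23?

Substitute z'_i = z_i - 1 (so z'_i >= 0). Then sum z'_i = 23 - 2 = 21.
Stars and bars: C(21+2-1, 2-1) = C(22,1).

Final answer: C(22,1) = 22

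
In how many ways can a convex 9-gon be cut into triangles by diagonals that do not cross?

The structures are counted by the Catalan number C_n. Here n = 9 - 2 = 7.
C_n = C(2n,n) - C(2n,n+1), so C_{7} = C(14,7) - C(14,8) = 3432 - 3003.

Final answer: C_{7} = 429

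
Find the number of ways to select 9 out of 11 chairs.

C(11,9) = 11!/(9! x 2!).

Final answer: \binom{11}{9} = 55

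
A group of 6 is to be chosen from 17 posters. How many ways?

C(17,6) = 17!/(6! x (17-6)!).

Final answer: C(17,6) = 12376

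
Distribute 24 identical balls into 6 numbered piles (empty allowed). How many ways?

Stars and bars: C(n+k-1, k-1) = C(29,5).

Final answer: C(29,5) = 118755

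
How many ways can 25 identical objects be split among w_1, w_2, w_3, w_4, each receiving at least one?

Substitute w'_i = w_i - 1 (so w'_i >= 0). Then sum w'_i = 25 - 4 = 21.
Stars and bars: C(21+4-1, 4-1) = C(24,3).

Final answer: C(24,3) = 2024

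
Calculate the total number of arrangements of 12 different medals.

The number of ways to arrange 12 distinct objects is 12!.

Final answer: 12! = 479001600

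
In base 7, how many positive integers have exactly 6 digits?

In base 7, the leading digit has 6 choices (1..6); each of the remaining 5 digits has 7 choices.
Total: 6 x 7^5.

Final answer: 100842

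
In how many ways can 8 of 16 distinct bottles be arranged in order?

P(16,8) = 16!/(16-8)! = 16!/8!.

Final answer: P(16,8) = 518918400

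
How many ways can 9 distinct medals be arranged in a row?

The number of ways to arrange 9 distinct objects is 9!.

Final answer: 9! = 362880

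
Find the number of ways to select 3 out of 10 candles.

C(10,3) = 10!/(3! x (10-3)!).

Final answer: C(10,3) = 120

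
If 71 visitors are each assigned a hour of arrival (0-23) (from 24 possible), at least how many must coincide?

There are 24 possible values for hour of arrival (0-23). With 71 visitors and 24 categories, by pigeonhole: ceiling(71/24).

Final answer: 3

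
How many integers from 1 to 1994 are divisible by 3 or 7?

Multiples of 3: 664. Multiples of 7: 284. Of both (lcm=21): 94.
By inclusion-exclusion: 664 + 284 - 94.

Final answer: 854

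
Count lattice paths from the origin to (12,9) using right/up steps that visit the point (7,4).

Paths (0,0)->(7,4): C(11,4) = 330.
Paths (7,4)->(12,9): C(10,5) = 252.
By multiplication principle: 330 x 252.

Final answer: 83160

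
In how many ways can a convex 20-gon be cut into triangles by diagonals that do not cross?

This is counted by the nth Catalan number C_n. Here n = 20 - 2 = 18.
C_n = (2n)!/(n!(n+1)!), so C_{18} = 36!/(18! x 19!) = C(36,18)/19 = 9075135300/19.

Final answer: C_{18} = 477638700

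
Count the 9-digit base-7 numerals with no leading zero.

These are the integers in [7^8, 7^9), so the count is 7^9 - 7^8 = 6 x 7^8.

Final answer: 34588806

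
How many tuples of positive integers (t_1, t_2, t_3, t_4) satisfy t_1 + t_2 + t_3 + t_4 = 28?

Substitute t'_i = t_i - 1 (so t'_i >= 0). Then sum t'_i = 28 - 4 = 24.
Stars and bars: C(24+4-1, 4-1) = C(27,3).

Final answer: C(27,3) = 2925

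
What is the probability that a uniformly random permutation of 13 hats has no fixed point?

D(n) = (n-1)(D(n-1) + D(n-2)), D(0)=1, D(1)=0.
Building up: D(2)=1, D(3)=2, D(4)=9, D(5)=44, D(6)=265, D(7)=1854, D(8)=14833, D(9)=133496, D(10)=1334961, D(11)=14684570, D(12)=176214841, D(13)=2290792932.
Total arrangements: 13! = 6227020800.
Probability = D(13)/13! = 63633137/172972800.

Final answer: D(13)/13! = 2290792932/6227020800 = 0.367879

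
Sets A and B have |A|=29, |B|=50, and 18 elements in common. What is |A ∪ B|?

|A union B| = |A| + |B| - |A intersect B| = 29 + 50 - 18.

Final answer: 61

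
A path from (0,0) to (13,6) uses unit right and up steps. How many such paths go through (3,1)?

Paths (0,0)->(3,1): C(4,1) = 4.
Paths (3,1)->(13,6): C(15,5) = 3003.
By multiplication principle: 4 x 3003.

Final answer: 12012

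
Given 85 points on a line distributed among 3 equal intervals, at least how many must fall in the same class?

By pigeonhole with 85 objects and 3 categories: ceiling(85/3).

Final answer: 29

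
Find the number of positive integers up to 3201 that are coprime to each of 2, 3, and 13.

|div by 2|=1600, |div by 3|=1067, |div by 13|=246.
|div by 2&3|=533, |div by 2&13|=123, |div by 3&13|=82, |div by all|=41.
By inclusion-exclusion, divisible by at least one: 1600+1067+246-533-123-82+41 = 2216.
Not divisible by any: 3201 - 2216.

Final answer: 985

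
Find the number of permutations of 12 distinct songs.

The number of ways to arrange 12 distinct objects is 12!.

Final answer: 12! = 479001600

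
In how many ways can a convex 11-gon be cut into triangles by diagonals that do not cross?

This is counted by the nth Catalan number C_n. Here n = 11 - 2 = 9.
C_n = C(2n,n) - C(2n,n+1), so C_{9} = C(18,9) - C(18,10) = 48620 - 43758.

Final answer: C_{9} = 4862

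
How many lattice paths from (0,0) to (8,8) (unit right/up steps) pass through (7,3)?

Paths (0,0)->(7,3): C(10,3) = 120.
Paths (7,3)->(8,8): C(6,5) = 6.
By multiplication principle: 120 x 6.

Final answer: 720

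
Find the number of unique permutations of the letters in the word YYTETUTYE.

Letters (E:2, T:3, U:1, Y:3). Total letters: 9.
Permutations = 9!/(3! x 3! x 2!).

Final answer: 5040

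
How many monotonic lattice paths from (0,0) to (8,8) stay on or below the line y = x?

Total monotonic paths to (8,8): C(16,8) = 12870.
Reflecting each bad path at its first crossing gives a bijection with paths to (7,9): C(16,9) = 11440.
Valid Dyck paths: 12870 - 11440.
(These counts are the Catalan numbers.)

Final answer: C_{8} = 1430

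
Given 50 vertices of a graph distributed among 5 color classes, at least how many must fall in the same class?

By pigeonhole with 50 objects and 5 categories: ceiling(50/5).

Final answer: 10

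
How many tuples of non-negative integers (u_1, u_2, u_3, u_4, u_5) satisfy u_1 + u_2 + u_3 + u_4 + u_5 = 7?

Stars and bars with 7 stars and 4 bars:
C(7+5-1, 5-1) = C(11,4).

Final answer: C(11,4) = 330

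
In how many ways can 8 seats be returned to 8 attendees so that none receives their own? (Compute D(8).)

D(n) = (n-1)(D(n-1) + D(n-2)), D(0)=1, D(1)=0.
D(2) = 1 x (0 + 1) = 1
D(3) = 2 x (1 + 0) = 2
D(4) = 3 x (2 + 1) = 9
D(5) = 4 x (9 + 2) = 44
D(6) = 5 x (44 + 9) = 265
D(7) = 6 x (265 + 44) = 1854
D(8) = 7 x (D(7) + D(6)) = 7 x (1854 + 265)

Final answer: D(8) = 14833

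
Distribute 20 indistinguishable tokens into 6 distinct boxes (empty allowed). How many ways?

Stars and bars: C(n+k-1, k-1) = C(25,5).

Final answer: C(25,5) = 53130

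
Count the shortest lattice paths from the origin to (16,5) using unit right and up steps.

Each path has 16 right steps and 5 up steps in some order (21 steps total).
Choose which 5 of the 21 steps are up: C(21,5).

Final answer: C(21,5) = 20349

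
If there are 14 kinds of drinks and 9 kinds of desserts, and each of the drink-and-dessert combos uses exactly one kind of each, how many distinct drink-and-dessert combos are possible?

By the multiplication principle: 14 x 9.

Final answer: 126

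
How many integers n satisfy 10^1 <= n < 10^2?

These are the integers in [10^1, 10^2), so the count is 10^2 - 10^1 = 9 x 10^1.

Final answer: 90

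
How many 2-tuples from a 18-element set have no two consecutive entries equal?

Let g(n) count such strings. g(1) = 18, and each valid string of length n-1 extends in 17 ways (any symbol but the last), so g(n) = 17 g(n-1).
Total: g(2) = 18 x 17^1.

Final answer: 18 x 17^{1} = 306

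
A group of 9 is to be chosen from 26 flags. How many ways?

C(26,9) = 26!/(9! x 17!).

Final answer: \binom{26}{9} = 3124550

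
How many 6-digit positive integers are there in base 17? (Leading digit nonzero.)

Leading digit: 16 options (nonzero). Other 5 digit(s): 17 options each.
Total: 16 x 17^5.

Final answer: 22717712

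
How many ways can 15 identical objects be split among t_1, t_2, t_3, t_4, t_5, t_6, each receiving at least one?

Substitute t'_i = t_i - 1 (so t'_i >= 0). Then sum t'_i = 15 - 6 = 9.
Stars and bars: C(9+6-1, 6-1) = C(14,5).

Final answer: C(14,5) = 2002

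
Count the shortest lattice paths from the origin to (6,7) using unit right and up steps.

Each path has 6 right steps and 7 up steps in some order (13 steps total).
Choose which 7 of the 13 steps are up: C(13,7).

Final answer: C(13,7) = 1716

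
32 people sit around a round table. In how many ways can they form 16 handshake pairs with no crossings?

This is counted by the nth Catalan number C_n. Here n = 32/2 = 16.
C_n = C(2n,n) - C(2n,n+1), so C_{16} = C(32,16) - C(32,17) = 601080390 - 565722720.

Final answer: C_{16} = 35357670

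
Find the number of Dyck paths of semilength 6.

Total monotonic paths to (6,6): C(12,6) = 924.
Reflecting each bad path at its first crossing gives a bijection with paths to (5,7): C(12,7) = 792.
Valid Dyck paths: 924 - 792.
(Check: C(12,6) - C(12,7) = C(12,6)/7, the Catalan number C_{6}.)

Final answer: C_{6} = 132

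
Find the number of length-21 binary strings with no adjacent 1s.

Let a(n) count valid strings. If the last bit is 0 the prefix is any valid string of length n-1; if it is 1 the string must end in 01 with a valid prefix of length n-2. So a(n) = a(n-1) + a(n-2), a(1)=2, a(2)=3.
Computing successive values: a(1)=2, a(2)=3, a(3)=5, a(4)=8, a(5)=13, a(6)=21, a(7)=34, a(8)=55, a(9)=89, a(10)=144, a(11)=233, a(12)=377, a(13)=610, a(14)=987, a(15)=1597, a(16)=2584, a(17)=4181, a(18)=6765, a(19)=10946, a(20)=17711, a(21)=28657.

Final answer: 28657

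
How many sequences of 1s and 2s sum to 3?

Let f(n) count the ways. The last step is size 1 or 2, so f(n) = f(n-1) + f(n-2) with f(1)=1, f(2)=2.
Computing successive values: f(1)=1, f(2)=2, f(3)=3.

Final answer: 3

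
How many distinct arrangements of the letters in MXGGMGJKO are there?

Letters (G:3, J:1, K:1, M:2, O:1, X:1). Total letters: 9.
Permutations = 9!/(3! x 2!).

Final answer: 30240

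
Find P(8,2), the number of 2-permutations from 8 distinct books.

P(8,2) = 8!/(8-2)! = 8!/6!.

Final answer: P(8,2) = 56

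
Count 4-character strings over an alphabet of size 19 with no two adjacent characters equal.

Let g(n) count such strings. g(1) = 19, and each valid string of length n-1 extends in 18 ways (any symbol but the last), so g(n) = 18 g(n-1).
Total: g(4) = 19 x 18^3.

Final answer: 19 x 18^{3} = 110808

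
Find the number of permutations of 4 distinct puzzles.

The number of ways to arrange 4 distinct objects is 4!.

Final answer: 4! = 24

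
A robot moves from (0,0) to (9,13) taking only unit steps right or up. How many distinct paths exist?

Each path has 9 right steps and 13 up steps in some order (22 steps total).
Choose which 13 of the 22 steps are up: C(22,13).

Final answer: C(22,13) = 497420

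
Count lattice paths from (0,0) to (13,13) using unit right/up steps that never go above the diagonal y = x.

Total monotonic paths to (13,13): C(26,13) = 10400600.
By the reflection principle, paths that go above the diagonal number C(26,14) = 9657700.
Valid Dyck paths: 10400600 - 9657700.
(Check: C(26,13) - C(26,14) = C(26,13)/14, the Catalan number C_{13}.)

Final answer: C_{13} = 742900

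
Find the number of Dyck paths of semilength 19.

Total monotonic paths to (19,19): C(38,19) = 35345263800.
Reflecting each bad path at its first crossing gives a bijection with paths to (18,20): C(38,20) = 33578000610.
Valid Dyck paths: 35345263800 - 33578000610.
(Equivalently, C_{19} = C(38,19)/20 = 35345263800/20.)

Final answer: C_{19} = 1767263190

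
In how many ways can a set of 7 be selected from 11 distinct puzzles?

C(11,7) = 11!/(7! x 4!).

Final answer: \binom{11}{7} = 330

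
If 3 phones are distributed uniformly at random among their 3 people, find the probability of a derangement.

Use the recurrence D(n) = (n-1)(D(n-1) + D(n-2)) with D(0)=1, D(1)=0.
Building up: D(2)=1, D(3)=2.
Total arrangements: 3! = 6.
Probability = D(3)/3! = 1/3.

Final answer: D(3)/3! = 2/6 = 0.333333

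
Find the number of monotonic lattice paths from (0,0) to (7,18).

Each path has 7 right steps and 18 up steps in some order (25 steps total).
Choose which 18 of the 25 steps are up: C(25,18).

Final answer: C(25,18) = 480700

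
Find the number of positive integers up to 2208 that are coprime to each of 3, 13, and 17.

|div by 3|=736, |div by 13|=169, |div by 17|=129.
|div by 3&13|=56, |div by 3&17|=43, |div by 13&17|=9, |div by all|=3.
By inclusion-exclusion, divisible by at least one: 736+169+129-56-43-9+3 = 929.
Not divisible by any: 2208 - 929.

Final answer: 1279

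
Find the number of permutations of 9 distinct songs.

The number of ways to arrange 9 distinct objects is 9!.

Final answer: 9! = 362880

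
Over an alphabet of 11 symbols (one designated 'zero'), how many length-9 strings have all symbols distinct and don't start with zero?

First digit: 10 (nonzero). Second: 10 (not first). Third: 9, etc.
Total: 10 x 10 x 9 x 8 x 7 x 6 x 5 x 4 x 3.

Final answer: 18144000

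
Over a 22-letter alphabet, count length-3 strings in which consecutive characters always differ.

First character: 22 choices. Each subsequent: 21 choices (must differ from the previous one).
Total: 22 x 21^2.

Final answer: 22 x 21^{2} = 9702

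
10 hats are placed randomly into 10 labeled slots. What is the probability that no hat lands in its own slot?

D(n) = (n-1)(D(n-1) + D(n-2)), D(0)=1, D(1)=0.
Building up: D(2)=1, D(3)=2, D(4)=9, D(5)=44, D(6)=265, D(7)=1854, D(8)=14833, D(9)=133496, D(10)=1334961.
Total arrangements: 10! = 3628800.
Probability = D(10)/10! = 16481/44800.

Final answer: D(10)/10! = 1334961/3628800 = 0.367879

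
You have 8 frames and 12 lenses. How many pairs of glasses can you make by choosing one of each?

By the multiplication principle: 8 x 12.

Final answer: 96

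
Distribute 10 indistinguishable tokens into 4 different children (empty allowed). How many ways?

Stars and bars: C(n+k-1, k-1) = C(13,3).

Final answer: C(13,3) = 286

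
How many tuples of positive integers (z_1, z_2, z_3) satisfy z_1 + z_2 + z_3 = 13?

Substitute z'_i = z_i - 1 (so z'_i >= 0). Then sum z'_i = 13 - 3 = 10.
Stars and bars: C(10+3-1, 3-1) = C(12,2).

Final answer: C(12,2) = 66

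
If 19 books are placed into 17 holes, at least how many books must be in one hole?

By the pigeonhole principle: ceiling(19/17).

Final answer: 2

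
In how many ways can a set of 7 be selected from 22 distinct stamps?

C(22,7) = 22!/(7! x (22-7)!).

Final answer: C(22,7) = 170544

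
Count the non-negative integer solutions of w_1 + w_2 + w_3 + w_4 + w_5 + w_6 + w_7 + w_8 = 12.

Stars and bars with 12 stars and 7 bars:
C(12+8-1, 8-1) = C(19,7).

Final answer: C(19,7) = 50388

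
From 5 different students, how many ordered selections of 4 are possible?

P(5,4) = 5!/(5-4)! = 5!/1!.

Final answer: P(5,4) = 120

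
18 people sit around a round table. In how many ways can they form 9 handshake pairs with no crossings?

This is a standard Catalan-number count: the answer is C_n. Here n = 18/2 = 9.
C_n = (2n)!/(n!(n+1)!), so C_{9} = 18!/(9! x 10!) = C(18,9)/10 = 48620/10.

Final answer: C_{9} = 4862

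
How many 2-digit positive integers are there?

First digit: 9 choices (1-9). Each of the remaining 1 digit: 10 choices.
Total: 9 x 10^1.

Final answer: 90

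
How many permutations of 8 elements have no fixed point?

Derangements satisfy D(n) = (n-1)(D(n-1) + D(n-2)), starting from D(0)=1, D(1)=0.
D(2) = 1 x (0 + 1) = 1
D(3) = 2 x (1 + 0) = 2
D(4) = 3 x (2 + 1) = 9
D(5) = 4 x (9 + 2) = 44
D(6) = 5 x (44 + 9) = 265
D(7) = 6 x (265 + 44) = 1854
D(8) = 7 x (D(7) + D(6)) = 7 x (1854 + 265)

Final answer: D(8) = 14833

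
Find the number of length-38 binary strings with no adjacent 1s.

Classify by the final bit: ...0 gives a(n-1) strings, ...01 gives a(n-2) strings. Thus a(n) = a(n-1) + a(n-2) with a(1)=2, a(2)=3.
Building up term by term: a(1)=2, a(2)=3, a(3)=5, a(4)=8, a(5)=13, a(6)=21, a(7)=34, a(8)=55, a(9)=89, a(10)=144, a(11)=233, a(12)=377, a(13)=610, a(14)=987, a(15)=1597, a(16)=2584, a(17)=4181, a(18)=6765, a(19)=10946, a(20)=17711, a(21)=28657, a(22)=46368, a(23)=75025, a(24)=121393, a(25)=196418, a(26)=317811, a(27)=514229, a(28)=832040, a(29)=1346269, a(30)=2178309, a(31)=3524578, a(32)=5702887, a(33)=9227465, a(34)=14930352, a(35)=24157817, a(36)=39088169, a(37)=63245986, a(38)=102334155.

Final answer: 102334155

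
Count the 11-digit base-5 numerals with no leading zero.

In base 5, the leading digit has 4 choices (1..4); each of the remaining 10 digits has 5 choices.
Total: 4 x 5^10.

Final answer: 39062500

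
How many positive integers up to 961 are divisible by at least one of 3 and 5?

Multiples of 3: 320. Multiples of 5: 192. Of both (lcm=15): 64.
By inclusion-exclusion: 320 + 192 - 64.

Final answer: 448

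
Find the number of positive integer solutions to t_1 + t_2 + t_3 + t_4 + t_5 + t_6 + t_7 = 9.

Substitute t'_i = t_i - 1 (so t'_i >= 0). Then sum t'_i = 9 - 7 = 2.
Stars and bars: C(2+7-1, 7-1) = C(8,6).

Final answer: C(8,6) = 28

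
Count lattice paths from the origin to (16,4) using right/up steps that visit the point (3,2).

Paths (0,0)->(3,2): C(5,2) = 10.
Paths (3,2)->(16,4): C(15,2) = 105.
By multiplication principle: 10 x 105.

Final answer: 1050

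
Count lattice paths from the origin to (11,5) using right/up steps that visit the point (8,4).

Paths (0,0)->(8,4): C(12,4) = 495.
Paths (8,4)->(11,5): C(4,1) = 4.
By multiplication principle: 495 x 4.

Final answer: 1980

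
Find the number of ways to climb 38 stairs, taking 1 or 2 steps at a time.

Condition on the final move: it is a 1-step (f(n-1) ways to get there) or a 2-step (f(n-2) ways), so f(n) = f(n-1) + f(n-2), with f(1)=1, f(2)=2.
Iterating the recurrence: f(1)=1, f(2)=2, f(3)=3, f(4)=5, f(5)=8, f(6)=13, f(7)=21, f(8)=34, f(9)=55, f(10)=89, f(11)=144, f(12)=233, f(13)=377, f(14)=610, f(15)=987, f(16)=1597, f(17)=2584, f(18)=4181, f(19)=6765, f(20)=10946, f(21)=17711, f(22)=28657, f(23)=46368, f(24)=75025, f(25)=121393, f(26)=196418, f(27)=317811, f(28)=514229, f(29)=832040, f(30)=1346269, f(31)=2178309, f(32)=3524578, f(33)=5702887, f(34)=9227465, f(35)=14930352, f(36)=24157817, f(37)=39088169, f(38)=63245986.

Final answer: 63245986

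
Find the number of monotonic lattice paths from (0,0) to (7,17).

Each path has 7 right steps and 17 up steps in some order (24 steps total).
Choose which 17 of the 24 steps are up: C(24,17).

Final answer: C(24,17) = 346104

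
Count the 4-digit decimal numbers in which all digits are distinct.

First digit: 9 (not 0). Second: 9 (not first). Third: 8, etc.
Total: 9 x 9 x 8 x 7.

Final answer: 4536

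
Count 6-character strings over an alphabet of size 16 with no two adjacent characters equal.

First character: 16 choices. Each subsequent: 15 choices (must differ from the previous one).
Total: 16 x 15^5.

Final answer: 16 x 15^{5} = 12150000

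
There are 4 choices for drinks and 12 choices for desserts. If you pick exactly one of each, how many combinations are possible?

By the multiplication principle: 4 x 12.

Final answer: 48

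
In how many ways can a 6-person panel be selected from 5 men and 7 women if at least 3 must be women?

Sum over valid woman counts:
C(7,3)C(5,3) = 350
C(7,4)C(5,2) = 350
C(7,5)C(5,1) = 105
C(7,6)C(5,0) = 7
Total: 350 + 350 + 105 + 7.

Final answer: 812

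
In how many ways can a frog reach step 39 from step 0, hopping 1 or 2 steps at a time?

Condition on the final move: it is a 1-step (f(n-1) ways to get there) or a 2-step (f(n-2) ways), so f(n) = f(n-1) + f(n-2), with f(1)=1, f(2)=2.
Computing successive values: f(1)=1, f(2)=2, f(3)=3, f(4)=5, f(5)=8, f(6)=13, f(7)=21, f(8)=34, f(9)=55, f(10)=89, f(11)=144, f(12)=233, f(13)=377, f(14)=610, f(15)=987, f(16)=1597, f(17)=2584, f(18)=4181, f(19)=6765, f(20)=10946, f(21)=17711, f(22)=28657, f(23)=46368, f(24)=75025, f(25)=121393, f(26)=196418, f(27)=317811, f(28)=514229, f(29)=832040, f(30)=1346269, f(31)=2178309, f(32)=3524578, f(33)=5702887, f(34)=9227465, f(35)=14930352, f(36)=24157817, f(37)=39088169, f(38)=63245986, f(39)=102334155.

Final answer: 102334155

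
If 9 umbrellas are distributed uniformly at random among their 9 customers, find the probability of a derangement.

Use the recurrence D(n) = (n-1)(D(n-1) + D(n-2)) with D(0)=1, D(1)=0.
Building up: D(2)=1, D(3)=2, D(4)=9, D(5)=44, D(6)=265, D(7)=1854, D(8)=14833, D(9)=133496.
Total arrangements: 9! = 362880.
Probability = D(9)/9! = 16687/45360.

Final answer: D(9)/9! = 133496/362880 = 0.367879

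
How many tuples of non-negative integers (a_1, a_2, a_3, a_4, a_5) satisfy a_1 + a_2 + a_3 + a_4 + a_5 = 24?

Stars and bars with 24 stars and 4 bars:
C(24+5-1, 5-1) = C(28,4).

Final answer: C(28,4) = 20475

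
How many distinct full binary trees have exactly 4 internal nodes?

This is counted by the nth Catalan number C_n. Here n = 4.
C_n = C(2n,n)/(n+1), so C_{4} = C(8,4)/5 = 70/5.

Final answer: C_{4} = 14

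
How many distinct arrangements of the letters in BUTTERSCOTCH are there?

Letters (B:1, C:2, E:1, H:1, O:1, R:1, S:1, T:3, U:1). Total letters: 12.
Permutations = 12!/(3! x 2!).

Final answer: 39916800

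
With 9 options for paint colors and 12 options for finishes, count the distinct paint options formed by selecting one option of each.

By the multiplication principle: 9 x 12.

Final answer: 108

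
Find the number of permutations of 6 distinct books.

The number of ways to arrange 6 distinct objects is 6!.

Final answer: 6! = 720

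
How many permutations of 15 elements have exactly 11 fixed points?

Choose which 11 elements are fixed: C(15,11) = 1365.
Derange the remaining 4 using D(j) = (j-1)(D(j-1) + D(j-2)), D(0)=1, D(1)=0: D(2)=1, D(3)=2, D(4)=9.
Total: 1365 x 9.

Final answer: C(15,11) D(4) = 12285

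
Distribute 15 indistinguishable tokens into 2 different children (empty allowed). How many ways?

Stars and bars: C(n+k-1, k-1) = C(16,1).

Final answer: C(16,1) = 16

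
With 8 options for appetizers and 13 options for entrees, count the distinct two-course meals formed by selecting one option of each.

By the multiplication principle: 8 x 13.

Final answer: 104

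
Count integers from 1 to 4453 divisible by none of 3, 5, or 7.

|div by 3|=1484, |div by 5|=890, |div by 7|=636.
|div by 3&5|=296, |div by 3&7|=212, |div by 5&7|=127, |div by all|=42.
By inclusion-exclusion, divisible by at least one: 1484+890+636-296-212-127+42 = 2417.
Not divisible by any: 4453 - 2417.

Final answer: 2036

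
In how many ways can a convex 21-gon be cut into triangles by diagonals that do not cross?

This is counted by the nth Catalan number C_n. Here n = 21 - 2 = 19.
Using C_0 = 1 and C_(k+1) = C_k x 2(2k+1)/(k+2), build up term by term: C_1=1, C_2=2, C_3=5, C_4=14, C_5=42, C_6=132, C_7=429, C_8=1430, C_9=4862, C_10=16796, C_11=58786, C_12=208012, C_13=742900, C_14=2674440, C_15=9694845, C_16=35357670, C_17=129644790, C_18=477638700, C_19=1767263190.

Final answer: C_{19} = 1767263190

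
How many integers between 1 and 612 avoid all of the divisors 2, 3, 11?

|div by 2|=306, |div by 3|=204, |div by 11|=55.
|div by 2&3|=102, |div by 2&11|=27, |div by 3&11|=18, |div by all|=9.
By inclusion-exclusion, divisible by at least one: 306+204+55-102-27-18+9 = 427.
Not divisible by any: 612 - 427.

Final answer: 185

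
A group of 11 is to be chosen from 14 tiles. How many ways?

C(14,11) = 14!/(11! x 3!).

Final answer: \binom{14}{11} = 364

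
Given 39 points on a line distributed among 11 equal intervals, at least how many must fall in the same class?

By pigeonhole with 39 objects and 11 categories: ceiling(39/11).

Final answer: 4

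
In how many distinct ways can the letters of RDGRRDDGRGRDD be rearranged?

Letters (D:5, G:3, R:5). Total letters: 13.
Permutations = 13!/(5! x 5! x 3!).

Final answer: 72072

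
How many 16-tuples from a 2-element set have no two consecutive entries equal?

Let g(n) count such strings. g(1) = 2, and each valid string of length n-1 extends in 1 ways (any symbol but the last), so g(n) = 1 g(n-1).
Total: g(16) = 2 x 1^15.

Final answer: 2 x 1^{15} = 2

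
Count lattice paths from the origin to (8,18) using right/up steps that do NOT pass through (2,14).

Total paths to (8,18): C(26,18) = 1562275.
Paths through (2,14): C(16,14) x C(10,4) = 25200.
Avoiding (2,14): 1562275 - 25200.

Final answer: 1537075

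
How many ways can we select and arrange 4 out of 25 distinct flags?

P(25,4) = 25!/(25-4)! = 25!/21!.

Final answer: P(25,4) = 303600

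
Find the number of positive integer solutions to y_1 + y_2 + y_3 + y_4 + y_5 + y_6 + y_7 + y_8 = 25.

Substitute y'_i = y_i - 1 (so y'_i >= 0). Then sum y'_i = 25 - 8 = 17.
Stars and bars: C(17+8-1, 8-1) = C(24,7).

Final answer: C(24,7) = 346104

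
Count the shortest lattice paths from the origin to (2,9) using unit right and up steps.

Each path has 2 right steps and 9 up steps in some order (11 steps total).
Choose which 9 of the 11 steps are up: C(11,9).

Final answer: C(11,9) = 55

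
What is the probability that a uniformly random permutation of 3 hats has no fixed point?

D(n) = (n-1)(D(n-1) + D(n-2)), D(0)=1, D(1)=0.
Building up: D(2)=1, D(3)=2.
Total arrangements: 3! = 6.
Probability = D(3)/3! = 1/3.

Final answer: D(3)/3! = 2/6 = 0.333333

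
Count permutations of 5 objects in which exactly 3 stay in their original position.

Choose which 3 elements are fixed: C(5,3) = 10.
Derange the remaining 2 using D(j) = (j-1)(D(j-1) + D(j-2)), D(0)=1, D(1)=0: D(2)=1.
Total: 10 x 1.

Final answer: C(5,3) D(2) = 10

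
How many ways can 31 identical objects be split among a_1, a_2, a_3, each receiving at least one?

Substitute a'_i = a_i - 1 (so a'_i >= 0). Then sum a'_i = 31 - 3 = 28.
Stars and bars: C(28+3-1, 3-1) = C(30,2).

Final answer: C(30,2) = 435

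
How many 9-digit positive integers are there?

First digit: 9 choices (1-9). Each of the remaining 8 digits: 10 choices.
Total: 9 x 10^8.

Final answer: 900000000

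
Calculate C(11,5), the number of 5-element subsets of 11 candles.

C(11,5) = 11!/(5! x 6!).

Final answer: \binom{11}{5} = 462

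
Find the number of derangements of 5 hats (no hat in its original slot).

Use the recurrence D(n) = (n-1)(D(n-1) + D(n-2)) with D(0)=1, D(1)=0.
D(2) = 1 x (0 + 1) = 1
D(3) = 2 x (1 + 0) = 2
D(4) = 3 x (2 + 1) = 9
D(5) = 4 x (D(4) + D(3)) = 4 x (9 + 2)

Final answer: D(5) = 44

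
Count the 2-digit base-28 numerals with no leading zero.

Leading digit: 27 options (nonzero). Other 1 digit(s): 28 options each.
Total: 27 x 28^1.

Final answer: 756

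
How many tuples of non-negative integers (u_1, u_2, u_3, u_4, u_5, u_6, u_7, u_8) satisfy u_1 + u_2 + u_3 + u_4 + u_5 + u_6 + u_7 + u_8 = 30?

Stars and bars with 30 stars and 7 bars:
C(30+8-1, 8-1) = C(37,7).

Final answer: C(37,7) = 10295472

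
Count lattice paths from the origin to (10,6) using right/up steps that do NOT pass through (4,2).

Total paths to (10,6): C(16,6) = 8008.
Paths through (4,2): C(6,2) x C(10,4) = 3150.
Avoiding (4,2): 8008 - 3150.

Final answer: 4858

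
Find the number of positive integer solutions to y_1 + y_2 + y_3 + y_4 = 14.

Substitute y'_i = y_i - 1 (so y'_i >= 0). Then sum y'_i = 14 - 4 = 10.
Stars and bars: C(10+4-1, 4-1) = C(13,3).

Final answer: C(13,3) = 286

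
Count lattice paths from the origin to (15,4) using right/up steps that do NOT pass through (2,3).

Total paths to (15,4): C(19,4) = 3876.
Paths through (2,3): C(5,3) x C(14,1) = 140.
Avoiding (2,3): 3876 - 140.

Final answer: 3736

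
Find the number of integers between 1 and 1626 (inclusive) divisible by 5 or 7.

Multiples of 5: 325. Multiples of 7: 232. Of both (lcm=35): 46.
By inclusion-exclusion: 325 + 232 - 46.

Final answer: 511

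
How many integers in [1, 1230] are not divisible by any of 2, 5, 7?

|div by 2|=615, |div by 5|=246, |div by 7|=175.
|div by 2&5|=123, |div by 2&7|=87, |div by 5&7|=35, |div by all|=17.
By inclusion-exclusion, divisible by at least one: 615+246+175-123-87-35+17 = 808.
Not divisible by any: 1230 - 808.

Final answer: 422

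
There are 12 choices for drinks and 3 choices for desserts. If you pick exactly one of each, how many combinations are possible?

By the multiplication principle: 12 x 3.

Final answer: 36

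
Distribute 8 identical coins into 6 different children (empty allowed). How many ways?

Stars and bars: C(n+k-1, k-1) = C(13,5).

Final answer: C(13,5) = 1287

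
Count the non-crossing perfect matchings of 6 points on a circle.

This is a standard Catalan-number count: the answer is C_n. Here n = 6/2 = 3.
C_n = C(2n,n) - C(2n,n+1), so C_{3} = C(6,3) - C(6,4) = 20 - 15.

Final answer: C_{3} = 5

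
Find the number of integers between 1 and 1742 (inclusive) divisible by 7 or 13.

Multiples of 7: 248. Multiples of 13: 134. Of both (lcm=91): 19.
By inclusion-exclusion: 248 + 134 - 19.

Final answer: 363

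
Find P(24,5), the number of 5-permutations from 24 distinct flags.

P(24,5) = 24!/(24-5)! = 24!/19!.

Final answer: P(24,5) = 5100480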